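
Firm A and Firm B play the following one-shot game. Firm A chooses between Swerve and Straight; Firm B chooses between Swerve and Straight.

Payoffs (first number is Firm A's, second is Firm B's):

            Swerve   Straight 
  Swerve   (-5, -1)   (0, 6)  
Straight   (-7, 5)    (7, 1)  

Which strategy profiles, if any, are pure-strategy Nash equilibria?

none

(Swerve, Swerve): Firm B prefers Straight (6 > -1) — not an equilibrium.
(Swerve, Straight): Firm A prefers Straight (7 > 0) — not an equilibrium.
(Straight, Swerve): Firm A prefers Swerve (-5 > -7) — not an equilibrium.
(Straight, Straight): Firm B prefers Swerve (5 > 1) — not an equilibrium.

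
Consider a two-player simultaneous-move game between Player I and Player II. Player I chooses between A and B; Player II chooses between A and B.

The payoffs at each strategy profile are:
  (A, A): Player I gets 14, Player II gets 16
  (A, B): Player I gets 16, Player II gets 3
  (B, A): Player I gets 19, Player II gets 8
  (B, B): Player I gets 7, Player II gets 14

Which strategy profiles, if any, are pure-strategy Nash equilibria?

(A, A): Player I prefers B (19 > 14) — not an equilibrium.
(A, B): Player II prefers A (16 > 3) — not an equilibrium.
(B, A): Player II prefers B (14 > 8) — not an equilibrium.
(B, B): Player I prefers A (16 > 7) — not an equilibrium.

none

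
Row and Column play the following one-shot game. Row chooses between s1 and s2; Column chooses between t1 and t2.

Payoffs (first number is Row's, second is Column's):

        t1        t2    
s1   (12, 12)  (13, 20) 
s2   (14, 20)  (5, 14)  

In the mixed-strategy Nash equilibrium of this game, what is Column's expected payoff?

First find p, the probability Row plays s1, from Column's indifference between t1 and t2: 12p + 20(1−p) = 20p + 14(1−p), giving p = 3/7.
Since Column is indifferent in equilibrium, Column's expected payoff equals the payoff from either column against (3/7, 4/7). Using t1: 12(3/7) + 20(4/7) = 116/7.

116/7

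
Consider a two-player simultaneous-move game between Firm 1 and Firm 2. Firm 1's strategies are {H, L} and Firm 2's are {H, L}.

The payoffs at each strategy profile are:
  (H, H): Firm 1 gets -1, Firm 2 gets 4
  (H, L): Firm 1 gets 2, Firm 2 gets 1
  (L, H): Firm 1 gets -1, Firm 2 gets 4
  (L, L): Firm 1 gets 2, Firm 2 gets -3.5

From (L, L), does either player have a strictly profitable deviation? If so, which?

Firm 1 at (L, L) earns 2; deviating to H yields 2 — not better.
Firm 2 earns -3.5; deviating to H yields 4 — a strict improvement.
Only Firm 2 has a strictly profitable deviation.

Firm 2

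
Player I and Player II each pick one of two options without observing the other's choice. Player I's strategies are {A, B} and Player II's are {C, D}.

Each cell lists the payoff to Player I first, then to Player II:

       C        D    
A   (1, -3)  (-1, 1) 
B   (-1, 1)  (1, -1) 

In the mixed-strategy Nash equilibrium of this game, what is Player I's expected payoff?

First find y, the probability Player II plays C, from Player I's indifference between A and B: y − (1−y) = −y + (1−y), giving y = 1/2.
Since Player I is indifferent in equilibrium, Player I's expected payoff equals the payoff from either row against (1/2, 1/2). Using A: (1/2) − (1/2) = 0.

0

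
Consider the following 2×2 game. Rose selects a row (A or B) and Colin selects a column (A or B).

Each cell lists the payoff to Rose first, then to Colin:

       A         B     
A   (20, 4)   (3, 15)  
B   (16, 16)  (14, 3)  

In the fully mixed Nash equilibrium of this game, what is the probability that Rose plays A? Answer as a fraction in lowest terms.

Let x be the probability that Rose plays A. In a completely mixed equilibrium, Colin must be indifferent between A and B.
Colin's expected payoff from A is 4x + 16(1−x); from B it is 15x + 3(1−x).
Setting these equal: −12x + 16 = 12x + 3, so x = 13/24.

13/24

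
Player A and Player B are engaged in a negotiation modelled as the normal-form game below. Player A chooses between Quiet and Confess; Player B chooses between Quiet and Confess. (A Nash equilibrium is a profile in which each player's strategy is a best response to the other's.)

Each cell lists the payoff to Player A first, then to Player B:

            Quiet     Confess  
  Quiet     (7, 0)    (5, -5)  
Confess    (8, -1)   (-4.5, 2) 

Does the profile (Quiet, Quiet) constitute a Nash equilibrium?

At (Quiet, Quiet), Player A earns 7; switching to Confess would give 8, so Player A would deviate.
Player B earns 0; switching to Confess would give -5, so Player B has no profitable deviation.
Since at least one player can profitably deviate, this is not a Nash equilibrium.

No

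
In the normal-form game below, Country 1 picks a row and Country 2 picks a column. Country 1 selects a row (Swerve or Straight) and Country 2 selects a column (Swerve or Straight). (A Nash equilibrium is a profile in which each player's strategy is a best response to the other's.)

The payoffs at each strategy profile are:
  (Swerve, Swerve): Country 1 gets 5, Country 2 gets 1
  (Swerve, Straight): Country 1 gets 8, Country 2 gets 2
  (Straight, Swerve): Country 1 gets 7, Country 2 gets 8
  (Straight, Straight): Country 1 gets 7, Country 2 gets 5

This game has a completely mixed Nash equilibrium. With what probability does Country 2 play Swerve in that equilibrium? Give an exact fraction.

Let q be the probability that Country 2 plays Swerve. In a completely mixed equilibrium, Country 1 must be indifferent between Swerve and Straight.
Country 1's expected payoff from Swerve is 5q + 8(1−q); from Straight it is 7q + 7(1−q).
Setting these equal: −3q + 8 = 7, so q = 1/3.

1/3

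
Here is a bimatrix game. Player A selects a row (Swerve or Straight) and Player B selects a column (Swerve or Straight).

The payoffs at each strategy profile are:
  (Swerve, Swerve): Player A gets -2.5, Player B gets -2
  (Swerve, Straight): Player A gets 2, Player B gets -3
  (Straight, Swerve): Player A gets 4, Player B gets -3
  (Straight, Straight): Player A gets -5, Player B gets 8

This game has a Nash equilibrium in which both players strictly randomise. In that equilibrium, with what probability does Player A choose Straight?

Let x be the probability that Player A plays Swerve. In a completely mixed equilibrium, Player B must be indifferent between Swerve and Straight.
Player B's expected payoff from Swerve is −2x − 3(1−x); from Straight it is −3x + 8(1−x).
Setting these equal: x − 3 = −11x + 8, so x = 11/12.
Therefore Player A plays Straight with probability 1 − 11/12 = 1/12.

1/12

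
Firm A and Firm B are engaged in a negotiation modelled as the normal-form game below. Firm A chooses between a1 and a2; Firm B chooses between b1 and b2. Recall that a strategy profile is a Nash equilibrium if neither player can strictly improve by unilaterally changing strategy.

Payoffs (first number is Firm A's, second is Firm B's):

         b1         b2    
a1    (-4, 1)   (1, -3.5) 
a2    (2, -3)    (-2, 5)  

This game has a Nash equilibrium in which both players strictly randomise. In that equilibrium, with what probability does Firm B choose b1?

1/3

Let y be the probability that Firm B plays b1. In a completely mixed equilibrium, Firm A must be indifferent between a1 and a2.
Firm A's expected payoff from a1 is −4y + (1−y); from a2 it is 2y − 2(1−y).
Setting these equal: −5y + 1 = 4y − 2, so y = 1/3.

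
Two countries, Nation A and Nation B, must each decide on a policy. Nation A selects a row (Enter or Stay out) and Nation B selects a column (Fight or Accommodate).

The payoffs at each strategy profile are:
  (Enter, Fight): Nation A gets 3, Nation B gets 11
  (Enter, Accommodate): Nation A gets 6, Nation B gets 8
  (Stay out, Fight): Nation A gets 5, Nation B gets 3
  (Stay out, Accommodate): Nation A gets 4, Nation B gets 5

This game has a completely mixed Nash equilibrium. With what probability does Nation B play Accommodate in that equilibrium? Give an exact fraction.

Let c be the probability that Nation B plays Fight. In a completely mixed equilibrium, Nation A must be indifferent between Enter and Stay out.
Nation A's expected payoff from Enter is 3c + 6(1−c); from Stay out it is 5c + 4(1−c).
Setting these equal: −3c + 6 = c + 4, so c = 1/2.
Therefore Nation B plays Accommodate with probability 1 − 1/2 = 1/2.

1/2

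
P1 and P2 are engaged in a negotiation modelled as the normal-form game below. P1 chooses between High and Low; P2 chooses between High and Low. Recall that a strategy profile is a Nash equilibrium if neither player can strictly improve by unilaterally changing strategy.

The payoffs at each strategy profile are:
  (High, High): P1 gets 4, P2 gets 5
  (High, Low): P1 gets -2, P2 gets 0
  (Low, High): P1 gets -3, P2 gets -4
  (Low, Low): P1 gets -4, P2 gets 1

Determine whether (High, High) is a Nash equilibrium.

At (High, High), P1 earns 4; switching to Low would give -3, so P1 has no profitable deviation.
P2 earns 5; switching to Low would give 0, so P2 has no profitable deviation.
Neither player can gain by a unilateral deviation, so this profile is a Nash equilibrium.

Yes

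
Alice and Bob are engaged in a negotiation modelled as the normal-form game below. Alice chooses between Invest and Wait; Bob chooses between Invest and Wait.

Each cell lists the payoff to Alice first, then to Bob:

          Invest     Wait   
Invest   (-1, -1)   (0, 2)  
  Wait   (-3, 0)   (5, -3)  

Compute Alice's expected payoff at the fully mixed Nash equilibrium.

-5/7

First find q, the probability Bob plays Invest, from Alice's indifference between Invest and Wait: −q = −3q + 5(1−q), giving q = 5/7.
Since Alice is indifferent in equilibrium, Alice's expected payoff equals the payoff from either row against (5/7, 2/7). Using Invest: −(5/7) = -5/7.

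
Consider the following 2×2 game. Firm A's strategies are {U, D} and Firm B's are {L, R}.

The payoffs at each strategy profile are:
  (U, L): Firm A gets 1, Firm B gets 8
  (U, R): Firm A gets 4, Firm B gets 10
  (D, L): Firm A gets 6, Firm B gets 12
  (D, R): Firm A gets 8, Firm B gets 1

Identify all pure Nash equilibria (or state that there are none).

(U, L): Firm A prefers D (6 > 1); Firm B prefers R (10 > 8) — not an equilibrium.
(U, R): Firm A prefers D (8 > 4) — not an equilibrium.
(D, L): Firm A gets 6 ≥ 1 from U, and Firm B gets 12 ≥ 1 from R — Nash equilibrium.
(D, R): Firm B prefers L (12 > 1) — not an equilibrium.

(D, L)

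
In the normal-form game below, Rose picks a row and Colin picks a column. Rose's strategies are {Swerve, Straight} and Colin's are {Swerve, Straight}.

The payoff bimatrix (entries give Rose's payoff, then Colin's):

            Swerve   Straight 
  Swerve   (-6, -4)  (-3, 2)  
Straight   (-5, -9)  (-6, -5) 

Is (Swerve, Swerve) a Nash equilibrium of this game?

No

At (Swerve, Swerve), Rose earns -6; switching to Straight would give -5, so Rose would deviate.
Colin earns -4; switching to Straight would give 2, so Colin would deviate.
Since at least one player can profitably deviate, this is not a Nash equilibrium.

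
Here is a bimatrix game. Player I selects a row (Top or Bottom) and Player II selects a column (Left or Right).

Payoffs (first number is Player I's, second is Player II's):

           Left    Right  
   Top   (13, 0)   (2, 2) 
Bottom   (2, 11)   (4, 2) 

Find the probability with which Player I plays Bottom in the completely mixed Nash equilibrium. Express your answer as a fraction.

Let x be the probability that Player I plays Top. In a completely mixed equilibrium, Player II must be indifferent between Left and Right.
Player II's expected payoff from Left is 11(1−x); from Right it is 2x + 2(1−x).
Setting these equal: −11x + 11 = 2, so x = 9/11.
Therefore Player I plays Bottom with probability 1 − 9/11 = 2/11.

2/11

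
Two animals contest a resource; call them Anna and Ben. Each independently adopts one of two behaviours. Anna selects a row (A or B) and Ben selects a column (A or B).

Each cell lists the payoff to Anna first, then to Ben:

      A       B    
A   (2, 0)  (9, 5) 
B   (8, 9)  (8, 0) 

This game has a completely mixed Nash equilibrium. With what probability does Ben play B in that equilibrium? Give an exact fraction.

Let c be the probability that Ben plays A. In a completely mixed equilibrium, Anna must be indifferent between A and B.
Anna's expected payoff from A is 2c + 9(1−c); from B it is 8c + 8(1−c).
Setting these equal: −7c + 9 = 8, so c = 1/7.
Therefore Ben plays B with probability 1 − 1/7 = 6/7.

6/7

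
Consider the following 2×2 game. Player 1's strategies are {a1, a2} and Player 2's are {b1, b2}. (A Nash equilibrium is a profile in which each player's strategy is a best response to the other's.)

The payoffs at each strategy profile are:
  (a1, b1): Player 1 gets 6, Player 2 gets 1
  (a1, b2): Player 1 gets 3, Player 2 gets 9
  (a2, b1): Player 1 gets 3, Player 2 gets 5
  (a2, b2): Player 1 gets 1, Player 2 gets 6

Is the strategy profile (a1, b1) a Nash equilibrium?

At (a1, b1), Player 1 earns 6; switching to a2 would give 3, so Player 1 has no profitable deviation.
Player 2 earns 1; switching to b2 would give 9, so Player 2 would deviate.
Since at least one player can profitably deviate, this is not a Nash equilibrium.

No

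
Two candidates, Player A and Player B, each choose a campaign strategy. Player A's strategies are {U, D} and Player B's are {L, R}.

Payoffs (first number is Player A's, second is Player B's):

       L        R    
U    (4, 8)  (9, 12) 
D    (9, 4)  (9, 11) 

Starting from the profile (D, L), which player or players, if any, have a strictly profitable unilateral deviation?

Player A at (D, L) earns 9; deviating to U yields 4 — not better.
Player B earns 4; deviating to R yields 11 — a strict improvement.
Only Player B has a strictly profitable deviation.

Player B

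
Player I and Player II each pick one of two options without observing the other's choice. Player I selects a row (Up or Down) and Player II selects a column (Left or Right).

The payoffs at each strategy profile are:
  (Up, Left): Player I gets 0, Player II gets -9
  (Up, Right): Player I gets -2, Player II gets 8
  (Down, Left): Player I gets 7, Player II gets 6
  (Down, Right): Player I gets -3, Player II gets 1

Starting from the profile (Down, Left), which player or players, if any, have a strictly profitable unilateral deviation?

Neither

Player I at (Down, Left) earns 7; deviating to Up yields 0 — not better.
Player II earns 6; deviating to Right yields 1 — not better.
Neither player can strictly improve; the profile is a Nash equilibrium.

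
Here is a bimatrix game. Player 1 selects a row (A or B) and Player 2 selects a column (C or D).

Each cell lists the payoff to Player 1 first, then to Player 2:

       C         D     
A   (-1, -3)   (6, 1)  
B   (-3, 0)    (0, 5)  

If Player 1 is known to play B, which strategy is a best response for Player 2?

D

Against B, Player 2 earns 0 from C and 5 from D.
So D is the best response.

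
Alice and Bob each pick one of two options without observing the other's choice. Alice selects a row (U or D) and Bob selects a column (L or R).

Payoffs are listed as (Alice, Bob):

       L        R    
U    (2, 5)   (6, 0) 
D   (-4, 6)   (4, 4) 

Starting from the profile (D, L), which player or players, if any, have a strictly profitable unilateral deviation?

Alice at (D, L) earns -4; deviating to U yields 2 — a strict improvement.
Bob earns 6; deviating to R yields 4 — not better.
Only Alice has a strictly profitable deviation.

Alice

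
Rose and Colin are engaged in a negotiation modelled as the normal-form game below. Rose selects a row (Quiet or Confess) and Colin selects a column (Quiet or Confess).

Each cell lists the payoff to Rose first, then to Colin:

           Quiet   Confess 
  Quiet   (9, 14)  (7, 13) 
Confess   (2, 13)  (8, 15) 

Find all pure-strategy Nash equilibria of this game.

(Quiet, Quiet) and (Confess, Confess)

(Quiet, Quiet): Rose gets 9 ≥ 2 from Confess, and Colin gets 14 ≥ 13 from Confess — Nash equilibrium.
(Quiet, Confess): Rose prefers Confess (8 > 7); Colin prefers Quiet (14 > 13) — not an equilibrium.
(Confess, Quiet): Rose prefers Quiet (9 > 2); Colin prefers Confess (15 > 13) — not an equilibrium.
(Confess, Confess): Rose gets 8 ≥ 7 from Quiet, and Colin gets 15 ≥ 13 from Quiet — Nash equilibrium.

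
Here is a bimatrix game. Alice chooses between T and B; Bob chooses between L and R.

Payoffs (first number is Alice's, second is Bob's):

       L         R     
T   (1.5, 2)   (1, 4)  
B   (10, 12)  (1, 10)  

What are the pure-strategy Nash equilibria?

(T, L): Alice prefers B (10 > 1.5); Bob prefers R (4 > 2) — not an equilibrium.
(T, R): Alice gets 1 ≥ 1 from B, and Bob gets 4 ≥ 2 from L — Nash equilibrium.
(B, L): Alice gets 10 ≥ 1.5 from T, and Bob gets 12 ≥ 10 from R — Nash equilibrium.
(B, R): Bob prefers L (12 > 10) — not an equilibrium.

(T, R) and (B, L)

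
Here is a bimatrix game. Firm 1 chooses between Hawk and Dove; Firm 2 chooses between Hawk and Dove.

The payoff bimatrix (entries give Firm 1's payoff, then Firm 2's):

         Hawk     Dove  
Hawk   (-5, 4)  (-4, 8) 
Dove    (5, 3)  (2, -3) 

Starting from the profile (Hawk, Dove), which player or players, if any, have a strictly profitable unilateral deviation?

Firm 1 at (Hawk, Dove) earns -4; deviating to Dove yields 2 — a strict improvement.
Firm 2 earns 8; deviating to Hawk yields 4 — not better.
Only Firm 1 has a strictly profitable deviation.

Firm 1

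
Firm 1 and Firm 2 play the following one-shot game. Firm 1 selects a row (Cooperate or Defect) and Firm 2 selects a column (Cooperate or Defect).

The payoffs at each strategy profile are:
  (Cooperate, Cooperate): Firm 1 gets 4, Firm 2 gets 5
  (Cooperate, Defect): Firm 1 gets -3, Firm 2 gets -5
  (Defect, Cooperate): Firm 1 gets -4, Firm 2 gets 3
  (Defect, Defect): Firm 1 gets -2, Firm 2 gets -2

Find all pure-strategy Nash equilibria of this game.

(Cooperate, Cooperate): Firm 1 gets 4 ≥ -4 from Defect, and Firm 2 gets 5 ≥ -5 from Defect — Nash equilibrium.
(Cooperate, Defect): Firm 1 prefers Defect (-2 > -3); Firm 2 prefers Cooperate (5 > -5) — not an equilibrium.
(Defect, Cooperate): Firm 1 prefers Cooperate (4 > -4) — not an equilibrium.
(Defect, Defect): Firm 2 prefers Cooperate (3 > -2) — not an equilibrium.

(Cooperate, Cooperate)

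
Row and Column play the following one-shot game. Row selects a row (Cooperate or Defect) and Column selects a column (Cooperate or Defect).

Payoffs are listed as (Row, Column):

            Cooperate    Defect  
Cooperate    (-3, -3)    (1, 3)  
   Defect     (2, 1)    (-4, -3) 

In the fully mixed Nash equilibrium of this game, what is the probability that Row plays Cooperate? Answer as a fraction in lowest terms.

Let x be the probability that Row plays Cooperate. In a completely mixed equilibrium, Column must be indifferent between Cooperate and Defect.
Column's expected payoff from Cooperate is −3x + (1−x); from Defect it is 3x − 3(1−x).
Setting these equal: −4x + 1 = 6x − 3, so x = 2/5.

2/5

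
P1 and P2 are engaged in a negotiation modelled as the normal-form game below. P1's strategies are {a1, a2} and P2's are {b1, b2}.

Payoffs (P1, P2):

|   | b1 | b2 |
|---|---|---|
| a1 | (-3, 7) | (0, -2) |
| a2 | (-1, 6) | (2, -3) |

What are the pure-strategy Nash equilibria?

(a1, b1): P1 prefers a2 (-1 > -3) — not an equilibrium.
(a1, b2): P1 prefers a2 (2 > 0); P2 prefers b1 (7 > -2) — not an equilibrium.
(a2, b1): P1 gets -1 ≥ -3 from a1, and P2 gets 6 ≥ -3 from b2 — Nash equilibrium.
(a2, b2): P2 prefers b1 (6 > -3) — not an equilibrium.

(a2, b1)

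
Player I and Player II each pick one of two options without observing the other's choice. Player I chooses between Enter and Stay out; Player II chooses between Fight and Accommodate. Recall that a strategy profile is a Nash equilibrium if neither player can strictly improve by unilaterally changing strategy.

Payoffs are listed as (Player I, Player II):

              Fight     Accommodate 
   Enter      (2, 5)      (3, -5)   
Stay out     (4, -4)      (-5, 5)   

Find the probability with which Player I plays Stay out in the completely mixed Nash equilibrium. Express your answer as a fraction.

Let r be the probability that Player I plays Enter. In a completely mixed equilibrium, Player II must be indifferent between Fight and Accommodate.
Player II's expected payoff from Fight is 5r − 4(1−r); from Accommodate it is −5r + 5(1−r).
Setting these equal: 9r − 4 = −10r + 5, so r = 9/19.
Therefore Player I plays Stay out with probability 1 − 9/19 = 10/19.

10/19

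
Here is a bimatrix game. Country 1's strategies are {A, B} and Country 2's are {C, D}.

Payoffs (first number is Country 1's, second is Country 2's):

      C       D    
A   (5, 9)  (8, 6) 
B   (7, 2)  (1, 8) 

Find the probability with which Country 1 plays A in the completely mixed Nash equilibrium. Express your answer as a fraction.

2/3

Let r be the probability that Country 1 plays A. In a completely mixed equilibrium, Country 2 must be indifferent between C and D.
Country 2's expected payoff from C is 9r + 2(1−r); from D it is 6r + 8(1−r).
Setting these equal: 7r + 2 = −2r + 8, so r = 2/3.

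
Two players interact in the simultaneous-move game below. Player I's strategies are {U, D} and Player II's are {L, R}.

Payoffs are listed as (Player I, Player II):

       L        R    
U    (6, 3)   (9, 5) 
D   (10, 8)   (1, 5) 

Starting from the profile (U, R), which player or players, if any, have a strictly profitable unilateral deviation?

Player I at (U, R) earns 9; deviating to D yields 1 — not better.
Player II earns 5; deviating to L yields 3 — not better.
Neither player can strictly improve; the profile is a Nash equilibrium.

Neither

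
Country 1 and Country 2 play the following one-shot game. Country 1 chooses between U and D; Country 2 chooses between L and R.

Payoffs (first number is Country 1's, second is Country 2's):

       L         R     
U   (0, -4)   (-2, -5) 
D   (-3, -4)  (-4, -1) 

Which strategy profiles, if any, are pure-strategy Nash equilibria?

(U, L): Country 1 gets 0 ≥ -3 from D, and Country 2 gets -4 ≥ -5 from R — Nash equilibrium.
(U, R): Country 2 prefers L (-4 > -5) — not an equilibrium.
(D, L): Country 1 prefers U (0 > -3); Country 2 prefers R (-1 > -4) — not an equilibrium.
(D, R): Country 1 prefers U (-2 > -4) — not an equilibrium.

(U, L)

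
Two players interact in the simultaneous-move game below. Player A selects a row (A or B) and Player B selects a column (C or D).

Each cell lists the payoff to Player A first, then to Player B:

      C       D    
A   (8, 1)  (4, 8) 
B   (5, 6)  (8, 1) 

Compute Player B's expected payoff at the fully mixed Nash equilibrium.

First find x, the probability Player A plays A, from Player B's indifference between C and D: x + 6(1−x) = 8x + (1−x), giving x = 5/12.
Since Player B is indifferent in equilibrium, Player B's expected payoff equals the payoff from either column against (5/12, 7/12). Using C: (5/12) + 6(7/12) = 47/12.

47/12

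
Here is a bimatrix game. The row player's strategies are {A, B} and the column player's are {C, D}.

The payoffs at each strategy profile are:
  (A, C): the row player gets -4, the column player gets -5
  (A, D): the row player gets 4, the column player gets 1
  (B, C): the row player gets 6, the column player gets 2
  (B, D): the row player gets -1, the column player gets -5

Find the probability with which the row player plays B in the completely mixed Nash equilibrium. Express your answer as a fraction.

6/13

Let r be the probability that the row player plays A. In a completely mixed equilibrium, the column player must be indifferent between C and D.
The column player's expected payoff from C is −5r + 2(1−r); from D it is r − 5(1−r).
Setting these equal: −7r + 2 = 6r − 5, so r = 7/13.
Therefore the row player plays B with probability 1 − 7/13 = 6/13.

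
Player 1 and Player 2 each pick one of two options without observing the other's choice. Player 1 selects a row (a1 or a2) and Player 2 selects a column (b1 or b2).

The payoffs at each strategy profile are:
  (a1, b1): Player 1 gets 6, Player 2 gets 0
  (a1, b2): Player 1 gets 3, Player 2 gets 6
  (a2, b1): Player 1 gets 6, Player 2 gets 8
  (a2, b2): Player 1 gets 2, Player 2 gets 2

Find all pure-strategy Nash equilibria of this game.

(a1, b2) and (a2, b1)

(a1, b1): Player 2 prefers b2 (6 > 0) — not an equilibrium.
(a1, b2): Player 1 gets 3 ≥ 2 from a2, and Player 2 gets 6 ≥ 0 from b1 — Nash equilibrium.
(a2, b1): Player 1 gets 6 ≥ 6 from a1, and Player 2 gets 8 ≥ 2 from b2 — Nash equilibrium.
(a2, b2): Player 1 prefers a1 (3 > 2); Player 2 prefers b1 (8 > 2) — not an equilibrium.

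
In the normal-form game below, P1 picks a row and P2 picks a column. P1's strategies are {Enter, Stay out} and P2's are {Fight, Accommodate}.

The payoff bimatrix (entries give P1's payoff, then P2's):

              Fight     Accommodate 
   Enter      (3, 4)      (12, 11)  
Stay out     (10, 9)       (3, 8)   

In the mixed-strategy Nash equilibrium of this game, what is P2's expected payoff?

67/8

First find p, the probability P1 plays Enter, from P2's indifference between Fight and Accommodate: 4p + 9(1−p) = 11p + 8(1−p), giving p = 1/8.
Since P2 is indifferent in equilibrium, P2's expected payoff equals the payoff from either column against (1/8, 7/8). Using Fight: 4(1/8) + 9(7/8) = 67/8.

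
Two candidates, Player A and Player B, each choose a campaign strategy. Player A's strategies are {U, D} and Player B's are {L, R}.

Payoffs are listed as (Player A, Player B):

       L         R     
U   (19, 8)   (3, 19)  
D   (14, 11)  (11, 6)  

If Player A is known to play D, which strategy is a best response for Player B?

L

Against D, Player B earns 11 from L and 6 from R.
So L is the best response.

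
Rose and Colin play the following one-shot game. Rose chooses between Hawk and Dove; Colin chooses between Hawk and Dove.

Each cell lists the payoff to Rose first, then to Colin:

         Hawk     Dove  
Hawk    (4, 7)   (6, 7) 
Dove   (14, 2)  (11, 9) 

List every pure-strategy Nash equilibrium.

(Hawk, Hawk): Rose prefers Dove (14 > 4) — not an equilibrium.
(Hawk, Dove): Rose prefers Dove (11 > 6) — not an equilibrium.
(Dove, Hawk): Colin prefers Dove (9 > 2) — not an equilibrium.
(Dove, Dove): Rose gets 11 ≥ 6 from Hawk, and Colin gets 9 ≥ 2 from Hawk — Nash equilibrium.

(Dove, Dove)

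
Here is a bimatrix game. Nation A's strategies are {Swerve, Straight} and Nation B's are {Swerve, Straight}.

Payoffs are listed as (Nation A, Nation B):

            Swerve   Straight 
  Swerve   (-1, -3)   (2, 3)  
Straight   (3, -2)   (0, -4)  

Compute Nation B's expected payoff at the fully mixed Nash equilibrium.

-9/4

First find x, the probability Nation A plays Swerve, from Nation B's indifference between Swerve and Straight: −3x − 2(1−x) = 3x − 4(1−x), giving x = 1/4.
Since Nation B is indifferent in equilibrium, Nation B's expected payoff equals the payoff from either column against (1/4, 3/4). Using Swerve: −3(1/4) − 2(3/4) = -9/4.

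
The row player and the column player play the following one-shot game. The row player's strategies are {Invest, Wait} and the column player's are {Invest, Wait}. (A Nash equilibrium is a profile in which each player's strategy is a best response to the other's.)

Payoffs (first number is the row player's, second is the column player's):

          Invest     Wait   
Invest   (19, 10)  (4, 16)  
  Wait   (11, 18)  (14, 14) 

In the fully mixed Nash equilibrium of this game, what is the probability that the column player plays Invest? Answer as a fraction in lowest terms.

Let y be the probability that the column player plays Invest. In a completely mixed equilibrium, the row player must be indifferent between Invest and Wait.
The row player's expected payoff from Invest is 19y + 4(1−y); from Wait it is 11y + 14(1−y).
Setting these equal: 15y + 4 = −3y + 14, so y = 5/9.

5/9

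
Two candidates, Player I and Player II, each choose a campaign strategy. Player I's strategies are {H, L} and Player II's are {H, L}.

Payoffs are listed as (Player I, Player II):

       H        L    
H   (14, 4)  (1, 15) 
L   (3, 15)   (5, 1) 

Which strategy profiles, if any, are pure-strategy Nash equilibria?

none

(H, H): Player II prefers L (15 > 4) — not an equilibrium.
(H, L): Player I prefers L (5 > 1) — not an equilibrium.
(L, H): Player I prefers H (14 > 3) — not an equilibrium.
(L, L): Player II prefers H (15 > 1) — not an equilibrium.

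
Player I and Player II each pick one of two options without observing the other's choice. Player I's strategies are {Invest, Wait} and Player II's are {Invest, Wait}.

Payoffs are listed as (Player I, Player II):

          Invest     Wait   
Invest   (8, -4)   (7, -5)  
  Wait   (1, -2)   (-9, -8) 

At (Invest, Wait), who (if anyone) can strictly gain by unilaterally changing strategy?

Player II

Player I at (Invest, Wait) earns 7; deviating to Wait yields -9 — not better.
Player II earns -5; deviating to Invest yields -4 — a strict improvement.
Only Player II has a strictly profitable deviation.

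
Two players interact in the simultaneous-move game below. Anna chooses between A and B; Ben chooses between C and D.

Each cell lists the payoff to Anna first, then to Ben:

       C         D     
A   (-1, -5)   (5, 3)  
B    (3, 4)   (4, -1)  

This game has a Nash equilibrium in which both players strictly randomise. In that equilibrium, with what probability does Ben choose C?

Let y be the probability that Ben plays C. In a completely mixed equilibrium, Anna must be indifferent between A and B.
Anna's expected payoff from A is −y + 5(1−y); from B it is 3y + 4(1−y).
Setting these equal: −6y + 5 = −y + 4, so y = 1/5.

1/5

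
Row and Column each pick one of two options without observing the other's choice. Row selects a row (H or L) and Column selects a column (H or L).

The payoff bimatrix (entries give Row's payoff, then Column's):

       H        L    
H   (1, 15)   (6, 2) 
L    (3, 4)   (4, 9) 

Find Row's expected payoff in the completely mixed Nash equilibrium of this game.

First find q, the probability Column plays H, from Row's indifference between H and L: q + 6(1−q) = 3q + 4(1−q), giving q = 1/2.
Since Row is indifferent in equilibrium, Row's expected payoff equals the payoff from either row against (1/2, 1/2). Using H: (1/2) + 6(1/2) = 7/2.

7/2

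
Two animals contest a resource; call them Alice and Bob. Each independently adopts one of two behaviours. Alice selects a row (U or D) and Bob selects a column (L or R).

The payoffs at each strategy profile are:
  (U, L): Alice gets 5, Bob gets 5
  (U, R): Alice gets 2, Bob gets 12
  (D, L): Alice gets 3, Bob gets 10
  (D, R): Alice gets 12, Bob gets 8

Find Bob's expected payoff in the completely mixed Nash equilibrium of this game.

80/9

First find x, the probability Alice plays U, from Bob's indifference between L and R: 5x + 10(1−x) = 12x + 8(1−x), giving x = 2/9.
Since Bob is indifferent in equilibrium, Bob's expected payoff equals the payoff from either column against (2/9, 7/9). Using L: 5(2/9) + 10(7/9) = 80/9.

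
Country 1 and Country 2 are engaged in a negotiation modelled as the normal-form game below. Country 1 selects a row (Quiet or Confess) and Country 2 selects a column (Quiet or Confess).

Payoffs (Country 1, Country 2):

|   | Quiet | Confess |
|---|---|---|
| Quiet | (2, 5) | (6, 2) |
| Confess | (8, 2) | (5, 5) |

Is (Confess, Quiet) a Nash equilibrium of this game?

At (Confess, Quiet), Country 1 earns 8; switching to Quiet would give 2, so Country 1 has no profitable deviation.
Country 2 earns 2; switching to Confess would give 5, so Country 2 would deviate.
Since at least one player can profitably deviate, this is not a Nash equilibrium.

No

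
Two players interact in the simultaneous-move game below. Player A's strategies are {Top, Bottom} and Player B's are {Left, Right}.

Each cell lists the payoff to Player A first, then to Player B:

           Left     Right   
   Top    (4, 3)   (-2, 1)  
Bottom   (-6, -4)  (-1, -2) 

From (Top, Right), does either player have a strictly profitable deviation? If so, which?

Both

Player A at (Top, Right) earns -2; deviating to Bottom yields -1 — a strict improvement.
Player B earns 1; deviating to Left yields 3 — a strict improvement.
Both Player A and Player B have strictly profitable deviations.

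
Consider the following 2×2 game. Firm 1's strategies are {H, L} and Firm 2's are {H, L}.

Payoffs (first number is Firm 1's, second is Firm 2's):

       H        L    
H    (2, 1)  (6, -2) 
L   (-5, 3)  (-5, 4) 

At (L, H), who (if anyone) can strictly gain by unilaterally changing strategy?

Both

Firm 1 at (L, H) earns -5; deviating to H yields 2 — a strict improvement.
Firm 2 earns 3; deviating to L yields 4 — a strict improvement.
Both Firm 1 and Firm 2 have strictly profitable deviations.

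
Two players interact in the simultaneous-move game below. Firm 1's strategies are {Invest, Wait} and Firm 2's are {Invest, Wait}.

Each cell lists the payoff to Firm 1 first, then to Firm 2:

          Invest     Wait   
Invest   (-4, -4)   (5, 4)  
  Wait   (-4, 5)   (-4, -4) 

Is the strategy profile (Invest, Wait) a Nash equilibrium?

At (Invest, Wait), Firm 1 earns 5; switching to Wait would give -4, so Firm 1 has no profitable deviation.
Firm 2 earns 4; switching to Invest would give -4, so Firm 2 has no profitable deviation.
Neither player can gain by a unilateral deviation, so this profile is a Nash equilibrium.

Yes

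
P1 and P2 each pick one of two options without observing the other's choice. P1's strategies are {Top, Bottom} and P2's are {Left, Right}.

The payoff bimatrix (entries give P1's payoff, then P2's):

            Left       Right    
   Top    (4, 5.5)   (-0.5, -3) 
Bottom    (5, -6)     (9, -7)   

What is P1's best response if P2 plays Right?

Bottom

Against Right, P1 earns -0.5 from Top and 9 from Bottom.
So Bottom is the best response.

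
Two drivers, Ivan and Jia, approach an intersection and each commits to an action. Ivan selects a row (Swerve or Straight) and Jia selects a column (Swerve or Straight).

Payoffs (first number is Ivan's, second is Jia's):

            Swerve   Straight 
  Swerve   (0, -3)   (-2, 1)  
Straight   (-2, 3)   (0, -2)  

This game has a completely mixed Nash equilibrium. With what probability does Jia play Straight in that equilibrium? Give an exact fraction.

Let c be the probability that Jia plays Swerve. In a completely mixed equilibrium, Ivan must be indifferent between Swerve and Straight.
Ivan's expected payoff from Swerve is −2(1−c); from Straight it is −2c.
Setting these equal: 2c − 2 = −2c, so c = 1/2.
Therefore Jia plays Straight with probability 1 − 1/2 = 1/2.

1/2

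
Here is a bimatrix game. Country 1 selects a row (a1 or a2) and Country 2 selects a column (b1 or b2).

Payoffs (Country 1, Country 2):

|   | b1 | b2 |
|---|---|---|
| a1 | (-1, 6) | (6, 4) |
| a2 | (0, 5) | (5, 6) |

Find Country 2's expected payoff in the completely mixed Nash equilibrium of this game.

First find p, the probability Country 1 plays a1, from Country 2's indifference between b1 and b2: 6p + 5(1−p) = 4p + 6(1−p), giving p = 1/3.
Since Country 2 is indifferent in equilibrium, Country 2's expected payoff equals the payoff from either column against (1/3, 2/3). Using b1: 6(1/3) + 5(2/3) = 16/3.

16/3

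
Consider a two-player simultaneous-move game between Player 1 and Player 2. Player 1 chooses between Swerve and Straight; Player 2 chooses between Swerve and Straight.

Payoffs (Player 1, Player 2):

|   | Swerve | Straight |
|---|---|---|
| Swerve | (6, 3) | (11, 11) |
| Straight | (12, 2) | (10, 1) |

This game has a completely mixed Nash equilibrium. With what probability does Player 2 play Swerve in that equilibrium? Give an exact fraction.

Let q be the probability that Player 2 plays Swerve. In a completely mixed equilibrium, Player 1 must be indifferent between Swerve and Straight.
Player 1's expected payoff from Swerve is 6q + 11(1−q); from Straight it is 12q + 10(1−q).
Setting these equal: −5q + 11 = 2q + 10, so q = 1/7.

1/7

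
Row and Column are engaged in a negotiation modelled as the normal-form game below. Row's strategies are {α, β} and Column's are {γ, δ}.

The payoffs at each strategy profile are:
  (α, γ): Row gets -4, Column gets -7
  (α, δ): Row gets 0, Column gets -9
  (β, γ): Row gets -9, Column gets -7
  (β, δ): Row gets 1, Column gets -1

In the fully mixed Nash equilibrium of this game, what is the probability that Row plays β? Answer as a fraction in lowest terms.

1/4

Let p be the probability that Row plays α. In a completely mixed equilibrium, Column must be indifferent between γ and δ.
Column's expected payoff from γ is −7p − 7(1−p); from δ it is −9p − (1−p).
Setting these equal: -7 = −8p − 1, so p = 3/4.
Therefore Row plays β with probability 1 − 3/4 = 1/4.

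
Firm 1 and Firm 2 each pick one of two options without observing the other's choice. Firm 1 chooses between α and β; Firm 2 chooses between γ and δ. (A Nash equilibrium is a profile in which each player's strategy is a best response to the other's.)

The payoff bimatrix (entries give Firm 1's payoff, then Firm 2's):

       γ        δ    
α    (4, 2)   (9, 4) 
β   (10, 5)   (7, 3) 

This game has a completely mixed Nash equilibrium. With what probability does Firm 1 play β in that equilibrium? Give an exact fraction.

Let r be the probability that Firm 1 plays α. In a completely mixed equilibrium, Firm 2 must be indifferent between γ and δ.
Firm 2's expected payoff from γ is 2r + 5(1−r); from δ it is 4r + 3(1−r).
Setting these equal: −3r + 5 = r + 3, so r = 1/2.
Therefore Firm 1 plays β with probability 1 − 1/2 = 1/2.

1/2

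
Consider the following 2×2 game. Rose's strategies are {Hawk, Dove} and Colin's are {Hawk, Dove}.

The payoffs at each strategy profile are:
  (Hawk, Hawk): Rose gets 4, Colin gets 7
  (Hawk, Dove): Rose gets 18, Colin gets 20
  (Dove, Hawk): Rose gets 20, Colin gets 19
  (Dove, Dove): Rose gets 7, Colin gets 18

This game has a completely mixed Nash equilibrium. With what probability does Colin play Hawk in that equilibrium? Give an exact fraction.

11/27

Let c be the probability that Colin plays Hawk. In a completely mixed equilibrium, Rose must be indifferent between Hawk and Dove.
Rose's expected payoff from Hawk is 4c + 18(1−c); from Dove it is 20c + 7(1−c).
Setting these equal: −14c + 18 = 13c + 7, so c = 11/27.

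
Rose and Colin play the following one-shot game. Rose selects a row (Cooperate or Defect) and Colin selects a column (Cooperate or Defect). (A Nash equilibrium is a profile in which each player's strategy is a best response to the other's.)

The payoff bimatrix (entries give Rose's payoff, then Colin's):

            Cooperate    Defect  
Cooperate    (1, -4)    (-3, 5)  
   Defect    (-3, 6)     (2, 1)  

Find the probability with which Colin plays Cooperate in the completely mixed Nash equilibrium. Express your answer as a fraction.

5/9

Let y be the probability that Colin plays Cooperate. In a completely mixed equilibrium, Rose must be indifferent between Cooperate and Defect.
Rose's expected payoff from Cooperate is y − 3(1−y); from Defect it is −3y + 2(1−y).
Setting these equal: 4y − 3 = −5y + 2, so y = 5/9.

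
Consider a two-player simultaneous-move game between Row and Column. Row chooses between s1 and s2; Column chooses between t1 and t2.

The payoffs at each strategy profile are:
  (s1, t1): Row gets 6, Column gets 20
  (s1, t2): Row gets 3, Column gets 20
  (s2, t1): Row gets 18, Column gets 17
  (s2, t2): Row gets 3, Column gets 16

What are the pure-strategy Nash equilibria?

(s1, t2) and (s2, t1)

(s1, t1): Row prefers s2 (18 > 6) — not an equilibrium.
(s1, t2): Row gets 3 ≥ 3 from s2, and Column gets 20 ≥ 20 from t1 — Nash equilibrium.
(s2, t1): Row gets 18 ≥ 6 from s1, and Column gets 17 ≥ 16 from t2 — Nash equilibrium.
(s2, t2): Column prefers t1 (17 > 16) — not an equilibrium.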